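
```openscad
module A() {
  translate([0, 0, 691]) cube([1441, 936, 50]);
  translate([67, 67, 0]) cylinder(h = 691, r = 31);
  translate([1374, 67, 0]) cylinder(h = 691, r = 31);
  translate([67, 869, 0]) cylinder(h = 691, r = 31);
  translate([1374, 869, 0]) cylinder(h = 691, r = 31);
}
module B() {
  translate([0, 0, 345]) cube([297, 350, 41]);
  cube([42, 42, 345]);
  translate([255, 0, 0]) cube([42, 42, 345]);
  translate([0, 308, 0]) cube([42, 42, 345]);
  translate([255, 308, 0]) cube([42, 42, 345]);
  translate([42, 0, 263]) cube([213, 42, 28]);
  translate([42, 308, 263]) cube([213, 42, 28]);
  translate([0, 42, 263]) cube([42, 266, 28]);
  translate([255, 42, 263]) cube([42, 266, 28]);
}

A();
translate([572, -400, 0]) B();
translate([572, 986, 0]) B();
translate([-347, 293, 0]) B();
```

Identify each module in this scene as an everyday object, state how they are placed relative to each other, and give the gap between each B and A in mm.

A is a table. B is a stool. Three stools sit around the table at the −y, +y, −x sides. The gap between each stool and the table is 50 mm.

Each stool's nearest face is 50 mm from the table's bounding box.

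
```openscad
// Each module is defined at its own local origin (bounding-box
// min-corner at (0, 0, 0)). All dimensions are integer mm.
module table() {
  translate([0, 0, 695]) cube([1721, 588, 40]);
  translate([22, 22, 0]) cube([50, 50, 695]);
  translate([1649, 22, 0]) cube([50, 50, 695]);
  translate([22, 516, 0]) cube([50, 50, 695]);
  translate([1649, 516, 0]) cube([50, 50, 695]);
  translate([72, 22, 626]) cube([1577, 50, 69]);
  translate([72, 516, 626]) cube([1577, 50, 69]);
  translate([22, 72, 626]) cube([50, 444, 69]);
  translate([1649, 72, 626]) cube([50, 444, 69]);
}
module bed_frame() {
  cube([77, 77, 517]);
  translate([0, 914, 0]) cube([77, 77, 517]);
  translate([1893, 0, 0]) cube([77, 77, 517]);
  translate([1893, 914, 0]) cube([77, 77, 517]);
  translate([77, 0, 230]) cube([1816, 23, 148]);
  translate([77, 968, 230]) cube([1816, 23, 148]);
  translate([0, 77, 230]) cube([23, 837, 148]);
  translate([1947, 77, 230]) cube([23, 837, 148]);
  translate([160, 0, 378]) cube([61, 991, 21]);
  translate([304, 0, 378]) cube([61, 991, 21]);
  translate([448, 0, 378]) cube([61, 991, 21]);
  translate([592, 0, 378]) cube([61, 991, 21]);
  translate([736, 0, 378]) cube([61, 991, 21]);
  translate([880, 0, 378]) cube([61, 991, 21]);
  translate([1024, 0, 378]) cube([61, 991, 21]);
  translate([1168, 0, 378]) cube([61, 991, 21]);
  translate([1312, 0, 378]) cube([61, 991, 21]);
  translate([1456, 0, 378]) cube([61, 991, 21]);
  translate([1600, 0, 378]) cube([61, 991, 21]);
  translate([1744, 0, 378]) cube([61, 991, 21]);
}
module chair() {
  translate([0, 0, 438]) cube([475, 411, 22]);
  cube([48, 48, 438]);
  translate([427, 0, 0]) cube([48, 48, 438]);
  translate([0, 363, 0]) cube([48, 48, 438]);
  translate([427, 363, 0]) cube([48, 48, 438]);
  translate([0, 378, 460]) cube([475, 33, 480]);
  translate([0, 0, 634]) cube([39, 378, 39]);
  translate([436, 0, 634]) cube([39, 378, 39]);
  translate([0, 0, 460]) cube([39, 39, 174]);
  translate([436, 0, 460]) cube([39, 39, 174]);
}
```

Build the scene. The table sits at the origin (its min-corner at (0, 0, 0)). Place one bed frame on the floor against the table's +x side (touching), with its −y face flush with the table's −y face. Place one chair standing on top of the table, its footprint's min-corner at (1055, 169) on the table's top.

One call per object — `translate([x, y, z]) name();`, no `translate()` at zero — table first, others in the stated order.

table();
translate([1721, 0, 0]) bed_frame();
translate([1055, 169, 735]) chair();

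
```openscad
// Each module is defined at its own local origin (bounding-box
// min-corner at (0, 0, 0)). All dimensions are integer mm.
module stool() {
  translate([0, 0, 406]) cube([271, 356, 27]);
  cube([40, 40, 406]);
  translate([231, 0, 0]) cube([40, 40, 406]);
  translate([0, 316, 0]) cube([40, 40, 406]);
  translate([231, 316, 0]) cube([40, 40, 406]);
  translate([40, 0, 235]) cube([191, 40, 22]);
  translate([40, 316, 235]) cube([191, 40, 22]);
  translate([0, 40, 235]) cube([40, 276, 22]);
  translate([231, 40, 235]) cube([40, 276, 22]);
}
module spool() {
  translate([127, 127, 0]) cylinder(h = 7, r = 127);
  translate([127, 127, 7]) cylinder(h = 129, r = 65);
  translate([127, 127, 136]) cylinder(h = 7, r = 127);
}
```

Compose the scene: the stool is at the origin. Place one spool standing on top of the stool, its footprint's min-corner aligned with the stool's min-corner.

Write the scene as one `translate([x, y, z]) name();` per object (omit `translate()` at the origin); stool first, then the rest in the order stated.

stool();
translate([0, 0, 433]) spool();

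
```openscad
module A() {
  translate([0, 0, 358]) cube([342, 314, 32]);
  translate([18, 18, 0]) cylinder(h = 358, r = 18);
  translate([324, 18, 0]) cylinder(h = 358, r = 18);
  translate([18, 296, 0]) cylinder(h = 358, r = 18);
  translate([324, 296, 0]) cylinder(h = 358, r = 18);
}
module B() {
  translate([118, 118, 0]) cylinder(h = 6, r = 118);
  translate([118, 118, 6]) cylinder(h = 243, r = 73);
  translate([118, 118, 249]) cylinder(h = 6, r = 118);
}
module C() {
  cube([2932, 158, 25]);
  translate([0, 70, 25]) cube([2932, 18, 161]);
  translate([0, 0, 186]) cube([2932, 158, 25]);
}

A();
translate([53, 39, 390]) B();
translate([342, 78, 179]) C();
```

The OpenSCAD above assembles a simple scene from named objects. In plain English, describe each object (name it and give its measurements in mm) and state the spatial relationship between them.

A is a simple wooden stool: a rectangular seat 342 mm (x) by 314 mm (y), 32 mm thick, top face at z = 390 mm, on four round legs, each 36 mm in diameter. The legs rest on z = 0, each leg's axis is inset half a diameter from the nearest pair of seat edges (so the leg's bounding box is flush with the corner).

B is a spool: two coaxial disc flanges of radius 118 mm and thickness 6 mm, joined by a core cylinder of radius 73 mm and height 243 mm. The lower flange rests on z = 0 and the three cylinders share a vertical axis.

C is an I-beam lying along x, 2932 mm long. Overall section height 211 mm. Two flanges 158 mm wide (y) and 25 mm thick, one on the floor and one at the top; a web 18 mm thick runs between them, centred on the flange width.

The spool is on top of the stool, centred. The I-beam is beside the stool with their tops flush at z = 390.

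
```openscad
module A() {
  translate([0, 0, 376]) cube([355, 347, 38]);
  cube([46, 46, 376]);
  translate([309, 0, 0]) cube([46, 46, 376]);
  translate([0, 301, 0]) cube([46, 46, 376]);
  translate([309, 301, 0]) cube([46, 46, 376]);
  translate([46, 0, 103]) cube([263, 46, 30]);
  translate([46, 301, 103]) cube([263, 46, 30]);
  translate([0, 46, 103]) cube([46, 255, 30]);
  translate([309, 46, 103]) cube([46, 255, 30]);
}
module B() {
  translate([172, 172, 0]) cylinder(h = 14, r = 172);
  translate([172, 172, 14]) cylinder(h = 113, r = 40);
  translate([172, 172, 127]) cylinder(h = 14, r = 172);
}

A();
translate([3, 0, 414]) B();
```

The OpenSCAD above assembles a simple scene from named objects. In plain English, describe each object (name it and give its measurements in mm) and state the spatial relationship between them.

A is a four-legged stool. The seat is a 355×347×38 mm slab whose top surface is at z = 414 mm; four square legs, each 46×46 mm in cross-section, run from the floor (z = 0) to the underside of the seat, each flush with a corner of the seat. Four stretchers, 46 mm wide and 30 mm tall, connect adjacent legs with their undersides at z = 103 mm, each running between the inner faces of the legs it joins and aligned with the legs' outer faces on the other axis.

B is a spool: two coaxial disc flanges of radius 172 mm and thickness 14 mm, joined by a core cylinder of radius 40 mm and height 113 mm. The lower flange rests on z = 0 and the three cylinders share a vertical axis.

The spool is on top of the stool.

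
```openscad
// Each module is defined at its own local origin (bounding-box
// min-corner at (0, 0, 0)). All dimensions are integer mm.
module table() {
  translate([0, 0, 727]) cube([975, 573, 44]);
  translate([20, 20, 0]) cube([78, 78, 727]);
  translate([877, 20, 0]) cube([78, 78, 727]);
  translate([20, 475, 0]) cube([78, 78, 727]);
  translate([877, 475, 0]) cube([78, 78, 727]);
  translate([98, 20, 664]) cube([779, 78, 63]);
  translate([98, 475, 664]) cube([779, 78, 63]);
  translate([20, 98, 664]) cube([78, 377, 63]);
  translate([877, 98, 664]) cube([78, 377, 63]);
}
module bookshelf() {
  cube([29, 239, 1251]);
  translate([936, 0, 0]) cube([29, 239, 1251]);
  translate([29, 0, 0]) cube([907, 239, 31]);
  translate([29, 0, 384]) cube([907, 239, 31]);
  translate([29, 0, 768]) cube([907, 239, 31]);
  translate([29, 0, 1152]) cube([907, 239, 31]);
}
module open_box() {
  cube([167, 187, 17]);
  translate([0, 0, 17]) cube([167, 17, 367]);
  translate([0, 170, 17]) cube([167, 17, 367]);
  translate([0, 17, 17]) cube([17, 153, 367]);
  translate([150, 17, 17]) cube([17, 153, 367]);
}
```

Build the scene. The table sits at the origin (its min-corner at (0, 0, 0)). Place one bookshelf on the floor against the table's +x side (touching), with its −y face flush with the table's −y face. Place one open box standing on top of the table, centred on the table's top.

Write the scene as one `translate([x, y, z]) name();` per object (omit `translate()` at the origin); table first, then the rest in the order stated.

table();
translate([975, 0, 0]) bookshelf();
translate([404, 193, 771]) open_box();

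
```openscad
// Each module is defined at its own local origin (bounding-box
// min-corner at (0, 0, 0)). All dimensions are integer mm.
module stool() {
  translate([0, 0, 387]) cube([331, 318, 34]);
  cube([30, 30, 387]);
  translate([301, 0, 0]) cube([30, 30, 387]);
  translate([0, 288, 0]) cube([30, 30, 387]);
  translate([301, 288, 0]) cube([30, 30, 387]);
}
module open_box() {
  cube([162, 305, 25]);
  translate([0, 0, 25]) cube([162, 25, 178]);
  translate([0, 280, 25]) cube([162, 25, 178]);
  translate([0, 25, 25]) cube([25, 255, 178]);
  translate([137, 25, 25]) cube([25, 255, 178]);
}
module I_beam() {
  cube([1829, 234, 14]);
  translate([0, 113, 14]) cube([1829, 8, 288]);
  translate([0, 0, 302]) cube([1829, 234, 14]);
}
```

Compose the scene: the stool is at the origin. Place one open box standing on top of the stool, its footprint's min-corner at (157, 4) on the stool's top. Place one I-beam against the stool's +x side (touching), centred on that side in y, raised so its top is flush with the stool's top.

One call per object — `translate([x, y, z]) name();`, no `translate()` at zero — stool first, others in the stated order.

stool();
translate([157, 4, 421]) open_box();
translate([331, 42, 105]) I_beam();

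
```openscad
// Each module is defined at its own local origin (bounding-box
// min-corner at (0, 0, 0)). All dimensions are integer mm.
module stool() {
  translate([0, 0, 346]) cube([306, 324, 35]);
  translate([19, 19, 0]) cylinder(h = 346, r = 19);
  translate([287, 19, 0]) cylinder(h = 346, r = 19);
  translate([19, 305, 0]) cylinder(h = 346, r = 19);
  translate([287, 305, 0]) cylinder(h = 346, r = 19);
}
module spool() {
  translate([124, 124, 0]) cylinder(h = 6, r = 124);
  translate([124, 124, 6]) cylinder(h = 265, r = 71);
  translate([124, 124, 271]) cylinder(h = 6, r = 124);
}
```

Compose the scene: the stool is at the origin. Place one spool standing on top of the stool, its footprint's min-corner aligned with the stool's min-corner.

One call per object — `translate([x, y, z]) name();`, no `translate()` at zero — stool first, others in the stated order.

stool();
translate([0, 0, 381]) spool();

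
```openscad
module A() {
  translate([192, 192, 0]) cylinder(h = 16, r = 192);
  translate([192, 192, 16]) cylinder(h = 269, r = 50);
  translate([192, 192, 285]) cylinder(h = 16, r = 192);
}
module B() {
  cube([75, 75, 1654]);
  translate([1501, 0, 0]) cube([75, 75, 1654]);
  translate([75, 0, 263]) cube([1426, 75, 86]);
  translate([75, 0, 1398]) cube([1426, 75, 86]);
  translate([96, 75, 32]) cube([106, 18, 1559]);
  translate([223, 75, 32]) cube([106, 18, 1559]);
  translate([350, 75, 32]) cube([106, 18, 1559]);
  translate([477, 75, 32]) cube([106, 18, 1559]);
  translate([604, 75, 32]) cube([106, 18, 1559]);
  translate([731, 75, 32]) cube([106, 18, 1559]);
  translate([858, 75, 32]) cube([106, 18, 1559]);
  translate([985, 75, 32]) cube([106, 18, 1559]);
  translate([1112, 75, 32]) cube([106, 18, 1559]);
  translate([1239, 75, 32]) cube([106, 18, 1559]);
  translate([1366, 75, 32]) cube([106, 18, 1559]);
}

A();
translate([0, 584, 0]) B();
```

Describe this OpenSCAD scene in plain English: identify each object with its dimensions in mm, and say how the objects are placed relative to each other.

A is a spool: two coaxial disc flanges of radius 192 mm and thickness 16 mm, joined by a core cylinder of radius 50 mm and height 269 mm. The lower flange rests on z = 0 and the three cylinders share a vertical axis.

B is a fence section. Two 75×75 mm posts, 1654 mm tall, stand on the floor with a clear span of 1426 mm between their inner faces. Two horizontal rails of 75×86 mm section span the gap between the posts with their undersides at z = 263 mm and z = 1398 mm, flush with the posts' −y face. 11 pickets, each 106 mm wide, 18 mm thick and 1559 mm tall, are fixed to the +y face of the rails with their bottoms at z = 32 mm, evenly spaced across the span with equal gaps (rounded down to the nearest mm) at the −x end and between each pair — any rounding remainder accumulates at the +x end.

The fence section is on the floor beside the spool on its +y side.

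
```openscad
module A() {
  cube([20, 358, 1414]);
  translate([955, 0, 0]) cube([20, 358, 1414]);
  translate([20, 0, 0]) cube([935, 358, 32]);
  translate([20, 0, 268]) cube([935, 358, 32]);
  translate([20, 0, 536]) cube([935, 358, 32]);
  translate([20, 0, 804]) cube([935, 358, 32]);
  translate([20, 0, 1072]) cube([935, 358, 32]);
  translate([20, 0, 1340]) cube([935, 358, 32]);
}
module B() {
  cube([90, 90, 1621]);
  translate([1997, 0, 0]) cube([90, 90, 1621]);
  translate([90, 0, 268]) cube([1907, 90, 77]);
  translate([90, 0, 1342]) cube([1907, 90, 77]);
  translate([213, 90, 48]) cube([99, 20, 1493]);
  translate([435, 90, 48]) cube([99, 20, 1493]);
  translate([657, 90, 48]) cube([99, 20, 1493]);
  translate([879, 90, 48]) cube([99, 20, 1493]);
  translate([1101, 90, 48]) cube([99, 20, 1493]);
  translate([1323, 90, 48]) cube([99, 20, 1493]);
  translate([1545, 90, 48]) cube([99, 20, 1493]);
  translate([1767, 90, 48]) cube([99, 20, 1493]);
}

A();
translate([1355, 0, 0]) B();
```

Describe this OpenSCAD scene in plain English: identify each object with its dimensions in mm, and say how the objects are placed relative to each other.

A is a bookshelf 975 mm wide overall, 358 mm deep and 1414 mm tall. The two sides are 20 mm thick vertical panels. 6 horizontal shelves of 32 mm thickness span between the inner faces of the sides; the lowest shelf sits on the floor and shelves are stacked with a clear vertical gap of 236 mm between each pair.

B is a fence section. Two 90×90 mm posts, 1621 mm tall, stand on the floor with a clear span of 1907 mm between their inner faces. Two horizontal rails of 90×77 mm section span the gap between the posts with their undersides at z = 268 mm and z = 1342 mm, flush with the posts' −y face. 8 pickets, each 99 mm wide, 20 mm thick and 1493 mm tall, are fixed to the +y face of the rails with their bottoms at z = 48 mm, evenly spaced across the span with equal gaps (rounded down to the nearest mm) at the −x end and between each pair — any rounding remainder accumulates at the +x end.

The fence section is on the floor beside the bookshelf on its +x side.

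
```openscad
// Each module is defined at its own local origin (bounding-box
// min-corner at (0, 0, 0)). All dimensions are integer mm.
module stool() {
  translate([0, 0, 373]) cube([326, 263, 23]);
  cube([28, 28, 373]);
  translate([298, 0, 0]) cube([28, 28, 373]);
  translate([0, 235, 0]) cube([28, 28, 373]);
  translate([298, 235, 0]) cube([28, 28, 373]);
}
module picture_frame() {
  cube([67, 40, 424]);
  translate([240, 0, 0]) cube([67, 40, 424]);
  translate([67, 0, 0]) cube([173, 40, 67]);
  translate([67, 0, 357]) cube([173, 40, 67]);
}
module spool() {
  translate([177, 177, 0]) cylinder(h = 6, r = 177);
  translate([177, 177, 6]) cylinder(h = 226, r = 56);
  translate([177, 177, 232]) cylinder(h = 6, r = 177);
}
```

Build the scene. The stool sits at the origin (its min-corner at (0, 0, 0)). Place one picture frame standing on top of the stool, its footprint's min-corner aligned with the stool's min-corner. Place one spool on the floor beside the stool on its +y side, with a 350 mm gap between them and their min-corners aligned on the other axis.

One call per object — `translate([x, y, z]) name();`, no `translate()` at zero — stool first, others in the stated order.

stool();
translate([0, 0, 396]) picture_frame();
translate([0, 613, 0]) spool();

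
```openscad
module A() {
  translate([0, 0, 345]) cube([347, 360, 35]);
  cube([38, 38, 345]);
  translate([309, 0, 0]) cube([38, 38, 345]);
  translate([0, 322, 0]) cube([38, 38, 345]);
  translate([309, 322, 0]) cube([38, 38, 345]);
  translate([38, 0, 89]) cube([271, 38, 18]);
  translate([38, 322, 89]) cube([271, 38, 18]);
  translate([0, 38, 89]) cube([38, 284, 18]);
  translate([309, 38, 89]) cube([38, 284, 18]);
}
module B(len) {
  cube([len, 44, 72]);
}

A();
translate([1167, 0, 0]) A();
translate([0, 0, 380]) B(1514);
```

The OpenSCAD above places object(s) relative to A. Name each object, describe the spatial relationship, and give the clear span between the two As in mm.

Second stool starts at x = 1167; first ends at x = 347; clear span = 1167 − 347 = 820 mm.

A is a stool. B is a beam. A beam spans the tops of two stools. The clear span between the two stools is 820 mm.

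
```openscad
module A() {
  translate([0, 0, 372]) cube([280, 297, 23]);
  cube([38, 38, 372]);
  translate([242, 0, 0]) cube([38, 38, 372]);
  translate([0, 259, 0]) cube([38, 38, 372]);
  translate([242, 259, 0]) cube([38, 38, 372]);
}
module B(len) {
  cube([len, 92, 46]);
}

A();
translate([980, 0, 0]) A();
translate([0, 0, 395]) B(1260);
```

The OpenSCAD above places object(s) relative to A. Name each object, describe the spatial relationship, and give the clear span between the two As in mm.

A is a stool. B is a beam. A beam spans the tops of two stools. The clear span between the two stools is 700 mm.

Second stool starts at x = 980; first ends at x = 280; clear span = 980 − 280 = 700 mm.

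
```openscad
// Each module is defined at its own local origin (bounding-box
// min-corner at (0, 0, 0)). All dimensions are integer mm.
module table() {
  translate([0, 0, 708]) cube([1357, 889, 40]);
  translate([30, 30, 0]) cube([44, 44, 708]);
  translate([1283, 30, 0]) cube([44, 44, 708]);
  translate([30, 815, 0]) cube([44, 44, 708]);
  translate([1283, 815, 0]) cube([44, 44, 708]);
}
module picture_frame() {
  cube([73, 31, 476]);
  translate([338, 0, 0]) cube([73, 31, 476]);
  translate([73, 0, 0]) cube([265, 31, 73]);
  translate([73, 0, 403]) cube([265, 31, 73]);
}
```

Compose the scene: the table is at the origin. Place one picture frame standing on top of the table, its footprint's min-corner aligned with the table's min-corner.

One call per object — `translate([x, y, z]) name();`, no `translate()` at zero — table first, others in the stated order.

table();
translate([0, 0, 748]) picture_frame();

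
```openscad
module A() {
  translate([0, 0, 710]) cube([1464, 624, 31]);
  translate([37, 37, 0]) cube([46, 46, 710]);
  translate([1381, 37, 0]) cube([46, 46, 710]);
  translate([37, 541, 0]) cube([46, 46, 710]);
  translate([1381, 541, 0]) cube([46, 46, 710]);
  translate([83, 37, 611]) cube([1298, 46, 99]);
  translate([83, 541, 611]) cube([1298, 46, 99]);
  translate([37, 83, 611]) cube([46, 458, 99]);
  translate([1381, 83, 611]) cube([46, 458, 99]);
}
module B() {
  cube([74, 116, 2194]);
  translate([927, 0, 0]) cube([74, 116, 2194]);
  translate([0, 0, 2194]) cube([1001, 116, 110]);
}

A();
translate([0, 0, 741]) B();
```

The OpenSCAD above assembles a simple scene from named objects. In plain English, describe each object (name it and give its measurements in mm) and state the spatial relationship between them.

A is a rectangular dining table. The top is 1464×624×31 mm with its upper surface at z = 741 mm. It stands on four 46×46 mm square legs, each inset 37 mm from the nearest pair of top edges, running from the floor to the underside of the top. Four apron rails, 46 mm thick and 99 mm tall, run between adjacent legs with their top edges flush with the underside of the top and their outer faces flush with the legs' outer faces.

B is a door frame. The clear opening is 853 mm wide and 2194 mm high. Two 74 mm wide jambs, 116 mm deep, stand either side of the opening from the floor to the top of the opening. A 110 mm thick head sits across the top of both jambs, spanning the full outside width of the frame.

The door frame is on top of the table.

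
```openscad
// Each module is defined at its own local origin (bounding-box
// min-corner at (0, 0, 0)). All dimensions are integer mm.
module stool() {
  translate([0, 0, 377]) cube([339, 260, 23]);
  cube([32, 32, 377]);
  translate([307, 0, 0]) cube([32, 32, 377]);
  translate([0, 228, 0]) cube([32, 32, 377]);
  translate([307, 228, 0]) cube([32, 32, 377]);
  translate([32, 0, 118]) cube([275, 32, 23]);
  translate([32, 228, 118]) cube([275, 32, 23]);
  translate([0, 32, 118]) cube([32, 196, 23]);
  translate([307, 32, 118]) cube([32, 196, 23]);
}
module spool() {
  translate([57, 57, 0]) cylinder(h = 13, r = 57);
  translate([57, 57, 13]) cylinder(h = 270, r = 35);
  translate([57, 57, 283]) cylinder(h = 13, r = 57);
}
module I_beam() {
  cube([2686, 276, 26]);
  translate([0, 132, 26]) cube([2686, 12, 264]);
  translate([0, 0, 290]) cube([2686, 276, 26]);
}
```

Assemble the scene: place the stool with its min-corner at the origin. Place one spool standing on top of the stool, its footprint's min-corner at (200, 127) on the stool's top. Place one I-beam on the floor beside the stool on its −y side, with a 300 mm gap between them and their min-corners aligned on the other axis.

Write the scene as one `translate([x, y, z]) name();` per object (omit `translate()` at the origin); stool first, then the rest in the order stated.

stool();
translate([200, 127, 400]) spool();
translate([0, -576, 0]) I_beam();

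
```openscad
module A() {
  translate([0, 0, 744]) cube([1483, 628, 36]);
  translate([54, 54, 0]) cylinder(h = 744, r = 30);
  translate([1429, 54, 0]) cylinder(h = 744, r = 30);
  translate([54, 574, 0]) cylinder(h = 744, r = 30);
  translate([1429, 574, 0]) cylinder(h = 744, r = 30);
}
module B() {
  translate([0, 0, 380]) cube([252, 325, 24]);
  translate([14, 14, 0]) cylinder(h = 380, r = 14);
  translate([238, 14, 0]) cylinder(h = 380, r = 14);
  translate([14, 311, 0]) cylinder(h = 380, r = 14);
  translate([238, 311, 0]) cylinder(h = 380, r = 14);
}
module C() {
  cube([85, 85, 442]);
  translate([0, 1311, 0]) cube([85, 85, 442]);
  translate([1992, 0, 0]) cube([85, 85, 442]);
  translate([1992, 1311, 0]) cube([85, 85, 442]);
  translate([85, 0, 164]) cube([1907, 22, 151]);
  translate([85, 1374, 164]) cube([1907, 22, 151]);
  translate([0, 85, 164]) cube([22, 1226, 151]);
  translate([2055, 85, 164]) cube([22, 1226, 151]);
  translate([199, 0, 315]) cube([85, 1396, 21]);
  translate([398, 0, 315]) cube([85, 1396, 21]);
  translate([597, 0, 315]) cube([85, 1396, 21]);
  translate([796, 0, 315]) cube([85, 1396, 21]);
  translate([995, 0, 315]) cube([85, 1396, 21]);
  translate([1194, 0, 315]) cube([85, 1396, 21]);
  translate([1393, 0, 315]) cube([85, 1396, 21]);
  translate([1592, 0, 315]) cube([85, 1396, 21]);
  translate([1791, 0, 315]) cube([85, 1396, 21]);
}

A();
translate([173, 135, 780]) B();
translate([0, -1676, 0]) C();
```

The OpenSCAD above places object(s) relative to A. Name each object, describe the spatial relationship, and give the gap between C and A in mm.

A is a table. B is a stool. C is a bed frame. The stool is on top of the table. The bed frame is on the floor beside the table on its −y side. The gap between the bed frame and the table is 280 mm.

The bed frame's nearest face is 280 mm from the table's −y face.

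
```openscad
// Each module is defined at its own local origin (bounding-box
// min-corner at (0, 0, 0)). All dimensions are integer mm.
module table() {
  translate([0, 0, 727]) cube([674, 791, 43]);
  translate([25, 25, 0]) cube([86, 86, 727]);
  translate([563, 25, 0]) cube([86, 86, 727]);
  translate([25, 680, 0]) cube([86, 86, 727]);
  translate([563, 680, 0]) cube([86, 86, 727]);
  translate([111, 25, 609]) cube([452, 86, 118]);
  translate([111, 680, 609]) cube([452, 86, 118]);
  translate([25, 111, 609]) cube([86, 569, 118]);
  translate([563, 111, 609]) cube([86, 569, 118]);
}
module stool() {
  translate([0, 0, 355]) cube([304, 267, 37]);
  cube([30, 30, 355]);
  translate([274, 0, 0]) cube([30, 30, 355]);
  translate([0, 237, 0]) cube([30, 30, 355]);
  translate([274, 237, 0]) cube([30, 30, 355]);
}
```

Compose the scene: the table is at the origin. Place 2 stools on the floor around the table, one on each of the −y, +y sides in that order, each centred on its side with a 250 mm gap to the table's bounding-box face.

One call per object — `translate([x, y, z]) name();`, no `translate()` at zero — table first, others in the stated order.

table();
translate([185, -517, 0]) stool();
translate([185, 1041, 0]) stool();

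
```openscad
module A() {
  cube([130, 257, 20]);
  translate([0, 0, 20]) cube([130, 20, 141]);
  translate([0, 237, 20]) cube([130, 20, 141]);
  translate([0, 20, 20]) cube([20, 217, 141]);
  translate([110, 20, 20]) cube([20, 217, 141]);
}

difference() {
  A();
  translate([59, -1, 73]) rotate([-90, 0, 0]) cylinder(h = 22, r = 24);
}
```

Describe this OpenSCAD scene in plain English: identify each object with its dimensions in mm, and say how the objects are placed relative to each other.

A is an open storage box with external size 130×257×161 mm and wall thickness 20 mm (the base is also 20 mm thick). The base covers the whole footprint; the four walls stand on the base, with the y-facing walls full-width and the x-facing walls fitting between their inner faces.

The open box has a circular hole of radius 24 mm through its front wall, centred at (x = 59, z = 73).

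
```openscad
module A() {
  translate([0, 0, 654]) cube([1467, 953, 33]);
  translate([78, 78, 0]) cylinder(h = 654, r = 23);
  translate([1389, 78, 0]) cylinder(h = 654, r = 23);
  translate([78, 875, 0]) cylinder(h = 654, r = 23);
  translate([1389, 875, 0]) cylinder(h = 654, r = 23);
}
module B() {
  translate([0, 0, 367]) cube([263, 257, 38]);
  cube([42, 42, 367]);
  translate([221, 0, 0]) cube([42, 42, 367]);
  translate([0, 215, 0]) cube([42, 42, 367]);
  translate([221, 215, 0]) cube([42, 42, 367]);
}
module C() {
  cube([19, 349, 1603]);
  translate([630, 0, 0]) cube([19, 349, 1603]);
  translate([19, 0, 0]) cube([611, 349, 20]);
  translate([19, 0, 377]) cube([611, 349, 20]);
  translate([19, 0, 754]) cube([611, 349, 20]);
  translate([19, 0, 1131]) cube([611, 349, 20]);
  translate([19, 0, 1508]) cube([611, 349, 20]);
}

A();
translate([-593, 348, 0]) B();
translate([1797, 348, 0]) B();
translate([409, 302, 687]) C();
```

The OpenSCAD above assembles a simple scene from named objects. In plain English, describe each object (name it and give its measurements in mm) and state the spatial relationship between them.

A is a table with a 1467×953 mm rectangular top, 33 mm thick, top surface at z = 687 mm, supported by four round legs of 46 mm diameter, each leg's bounding box inset 55 mm from the nearest pair of top edges, running from the floor.

B is a four-legged stool. The seat is 263×257 mm, 38 mm thick, top at z = 405 mm. It stands on four square legs, each 42×42 mm in cross-section, from z = 0 to the seat underside, each flush with a corner of the seat.

C is an open bookshelf. Two side panels, each 19 mm thick, 349 mm deep and 1603 mm tall, stand 649 mm apart (outside-to-outside). Between them sit 5 shelves, each 20 mm thick and 349 mm deep, spanning the full gap between the sides. The bottom shelf rests on the floor (its underside at z = 0) and the clear gap between one shelf's top and the next shelf's underside is 357 mm.

Two stools sit around the table at the −x, +x sides. The bookshelf is on top of the table, centred.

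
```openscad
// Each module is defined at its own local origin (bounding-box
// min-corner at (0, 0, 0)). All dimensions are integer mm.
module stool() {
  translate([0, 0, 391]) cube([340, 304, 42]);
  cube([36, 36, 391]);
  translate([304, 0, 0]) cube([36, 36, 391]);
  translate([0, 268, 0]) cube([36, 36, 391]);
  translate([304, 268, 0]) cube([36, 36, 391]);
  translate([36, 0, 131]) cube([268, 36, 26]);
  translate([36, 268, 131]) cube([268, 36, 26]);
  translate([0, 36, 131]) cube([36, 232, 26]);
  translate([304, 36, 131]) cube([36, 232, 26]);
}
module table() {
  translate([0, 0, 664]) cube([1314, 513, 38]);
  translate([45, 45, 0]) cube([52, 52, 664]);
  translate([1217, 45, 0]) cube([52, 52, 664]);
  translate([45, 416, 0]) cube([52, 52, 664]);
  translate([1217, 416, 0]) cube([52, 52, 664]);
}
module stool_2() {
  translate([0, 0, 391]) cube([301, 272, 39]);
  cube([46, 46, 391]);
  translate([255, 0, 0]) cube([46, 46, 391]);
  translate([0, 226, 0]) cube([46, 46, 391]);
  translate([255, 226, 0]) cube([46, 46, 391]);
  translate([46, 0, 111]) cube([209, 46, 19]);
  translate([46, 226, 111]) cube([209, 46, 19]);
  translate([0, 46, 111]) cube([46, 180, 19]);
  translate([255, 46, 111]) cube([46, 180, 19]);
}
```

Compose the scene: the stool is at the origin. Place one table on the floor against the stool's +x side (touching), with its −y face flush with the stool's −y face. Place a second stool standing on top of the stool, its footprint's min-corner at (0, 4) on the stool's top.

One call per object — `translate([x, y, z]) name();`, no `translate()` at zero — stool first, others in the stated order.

stool();
translate([340, 0, 0]) table();
translate([0, 4, 433]) stool_2();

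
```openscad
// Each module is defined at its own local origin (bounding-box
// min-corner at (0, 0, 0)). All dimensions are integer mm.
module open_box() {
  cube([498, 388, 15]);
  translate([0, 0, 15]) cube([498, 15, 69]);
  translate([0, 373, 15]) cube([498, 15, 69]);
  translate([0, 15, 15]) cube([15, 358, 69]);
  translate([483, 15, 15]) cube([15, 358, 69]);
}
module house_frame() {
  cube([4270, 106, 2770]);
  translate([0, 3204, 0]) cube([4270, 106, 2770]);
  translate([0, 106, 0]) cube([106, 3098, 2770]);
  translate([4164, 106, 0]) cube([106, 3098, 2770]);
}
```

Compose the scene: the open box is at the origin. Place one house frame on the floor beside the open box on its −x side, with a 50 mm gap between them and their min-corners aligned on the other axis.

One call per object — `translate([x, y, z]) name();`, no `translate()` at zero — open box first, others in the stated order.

open_box();
translate([-4320, 0, 0]) house_frame();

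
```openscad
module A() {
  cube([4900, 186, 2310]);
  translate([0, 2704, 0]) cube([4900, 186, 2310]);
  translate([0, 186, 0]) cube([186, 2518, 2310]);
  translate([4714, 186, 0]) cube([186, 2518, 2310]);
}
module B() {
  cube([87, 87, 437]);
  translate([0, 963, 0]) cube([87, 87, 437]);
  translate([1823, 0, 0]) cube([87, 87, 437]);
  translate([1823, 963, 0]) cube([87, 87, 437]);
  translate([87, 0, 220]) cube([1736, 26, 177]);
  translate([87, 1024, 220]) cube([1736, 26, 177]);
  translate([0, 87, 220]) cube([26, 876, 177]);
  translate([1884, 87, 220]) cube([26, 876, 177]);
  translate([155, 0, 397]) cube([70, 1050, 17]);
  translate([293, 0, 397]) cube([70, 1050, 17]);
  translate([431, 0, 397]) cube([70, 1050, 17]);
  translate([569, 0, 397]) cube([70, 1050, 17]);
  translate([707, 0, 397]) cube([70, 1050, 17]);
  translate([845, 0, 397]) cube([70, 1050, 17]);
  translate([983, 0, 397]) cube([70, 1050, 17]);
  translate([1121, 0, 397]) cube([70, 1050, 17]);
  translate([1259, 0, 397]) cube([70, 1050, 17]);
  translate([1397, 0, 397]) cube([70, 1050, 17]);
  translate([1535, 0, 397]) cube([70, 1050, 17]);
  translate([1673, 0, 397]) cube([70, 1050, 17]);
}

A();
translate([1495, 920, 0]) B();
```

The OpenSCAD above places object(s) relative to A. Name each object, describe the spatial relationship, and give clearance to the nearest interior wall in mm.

A is a house frame. B is a bed frame. The bed frame sits inside the house frame, centred. The clearance to the nearest interior wall is 734 mm.

Clearances: x = 1309, y = 734; minimum 734 mm.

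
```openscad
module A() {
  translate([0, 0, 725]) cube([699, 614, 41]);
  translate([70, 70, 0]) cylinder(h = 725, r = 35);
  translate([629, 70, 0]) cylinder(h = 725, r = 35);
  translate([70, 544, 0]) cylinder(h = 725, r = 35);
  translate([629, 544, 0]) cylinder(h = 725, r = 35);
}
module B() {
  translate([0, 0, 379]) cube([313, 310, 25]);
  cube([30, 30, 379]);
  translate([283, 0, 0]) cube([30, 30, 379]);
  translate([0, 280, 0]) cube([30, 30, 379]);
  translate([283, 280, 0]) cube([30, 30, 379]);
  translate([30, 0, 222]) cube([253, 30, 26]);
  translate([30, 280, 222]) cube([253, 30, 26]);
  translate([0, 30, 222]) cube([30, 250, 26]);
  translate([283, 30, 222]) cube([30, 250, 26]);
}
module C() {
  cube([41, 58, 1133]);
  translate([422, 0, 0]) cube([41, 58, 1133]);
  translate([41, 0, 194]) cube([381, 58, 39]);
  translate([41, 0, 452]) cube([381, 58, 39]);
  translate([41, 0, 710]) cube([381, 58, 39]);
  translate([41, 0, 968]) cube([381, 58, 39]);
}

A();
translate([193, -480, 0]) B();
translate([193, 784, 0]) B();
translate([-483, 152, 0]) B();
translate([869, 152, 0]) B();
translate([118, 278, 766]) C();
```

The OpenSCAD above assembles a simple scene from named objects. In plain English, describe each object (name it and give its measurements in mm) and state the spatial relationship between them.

A is a rectangular dining table. The top is 699×614×41 mm with its upper surface at z = 766 mm. It stands on four round legs of 70 mm diameter, each leg's bounding box inset 35 mm from the nearest pair of top edges, running from the floor to the underside of the top.

B is a four-legged stool. The seat is 313×310 mm, 25 mm thick, top at z = 404 mm. It stands on four square legs, each 30×30 mm in cross-section, from z = 0 to the seat underside, each flush with a corner of the seat. Four stretchers, 30 mm wide and 26 mm tall, connect adjacent legs with their undersides at z = 222 mm, each running between the inner faces of the legs it joins and aligned with the legs' outer faces on the other axis.

C is a straight ladder. Two 41×58 mm vertical rails, 1133 mm tall, stand 463 mm apart (outside-to-outside) with their front faces coplanar on the −y side. 4 rungs, each 58 mm deep and 39 mm tall, span between the inner faces of the rails, front faces flush with the rails. The lowest rung's underside is at z = 194 mm and rungs are spaced 258 mm apart (underside to underside).

Four stools sit around the table at the −y, +y, −x, +x sides. The ladder is on top of the table, centred.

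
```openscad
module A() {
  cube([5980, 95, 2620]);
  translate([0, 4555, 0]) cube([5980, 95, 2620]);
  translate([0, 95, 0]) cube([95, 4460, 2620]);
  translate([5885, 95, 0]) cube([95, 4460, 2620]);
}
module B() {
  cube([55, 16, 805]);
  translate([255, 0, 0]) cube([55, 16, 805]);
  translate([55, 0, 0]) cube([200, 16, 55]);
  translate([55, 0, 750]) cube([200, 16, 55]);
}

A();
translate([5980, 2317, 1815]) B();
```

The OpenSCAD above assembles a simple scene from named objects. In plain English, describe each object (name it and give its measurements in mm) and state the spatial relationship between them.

A is a box-shaped house frame (walls only): outside footprint 5980×4650 mm, wall height 2620 mm, wall thickness 95 mm. The two y-facing walls run the full x-width; the two x-facing walls fit between the inner faces of the y-facing walls.

B is a picture frame with a 200×695 mm rectangular opening (x by z) and a uniform 55 mm border on every side. Frame depth is 16 mm along y. It is built from two vertical stiles running the full outside height and two horizontal rails spanning the gap between the stiles.

The picture frame is beside the house frame with their tops flush at z = 2620.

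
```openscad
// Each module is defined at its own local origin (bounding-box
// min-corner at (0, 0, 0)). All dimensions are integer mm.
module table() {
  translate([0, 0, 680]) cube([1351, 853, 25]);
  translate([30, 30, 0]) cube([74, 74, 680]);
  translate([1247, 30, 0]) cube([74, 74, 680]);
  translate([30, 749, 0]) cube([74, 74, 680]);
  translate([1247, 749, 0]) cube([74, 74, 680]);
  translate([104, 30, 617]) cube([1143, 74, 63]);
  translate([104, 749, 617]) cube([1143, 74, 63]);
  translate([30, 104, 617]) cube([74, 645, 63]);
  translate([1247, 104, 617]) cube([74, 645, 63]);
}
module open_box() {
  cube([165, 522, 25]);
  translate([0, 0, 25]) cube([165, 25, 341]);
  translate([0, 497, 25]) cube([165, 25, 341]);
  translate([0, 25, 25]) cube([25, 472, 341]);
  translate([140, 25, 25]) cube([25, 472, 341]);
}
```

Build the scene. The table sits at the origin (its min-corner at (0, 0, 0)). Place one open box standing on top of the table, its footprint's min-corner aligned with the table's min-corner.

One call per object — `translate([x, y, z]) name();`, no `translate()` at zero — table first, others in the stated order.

table();
translate([0, 0, 705]) open_box();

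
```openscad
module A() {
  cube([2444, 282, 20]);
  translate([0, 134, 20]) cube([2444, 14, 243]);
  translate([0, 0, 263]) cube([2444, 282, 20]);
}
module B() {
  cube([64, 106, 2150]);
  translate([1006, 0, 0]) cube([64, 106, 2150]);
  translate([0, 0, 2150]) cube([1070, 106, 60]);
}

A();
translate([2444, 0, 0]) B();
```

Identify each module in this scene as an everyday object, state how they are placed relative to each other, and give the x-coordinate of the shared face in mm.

The I-beam's +x face and the door frame's −x face are both at x = 2444 mm.

A is an I-beam. B is a door frame. The door frame is against the I-beam's +x side, with their −y faces flush. The x-coordinate of the shared face is 2444 mm.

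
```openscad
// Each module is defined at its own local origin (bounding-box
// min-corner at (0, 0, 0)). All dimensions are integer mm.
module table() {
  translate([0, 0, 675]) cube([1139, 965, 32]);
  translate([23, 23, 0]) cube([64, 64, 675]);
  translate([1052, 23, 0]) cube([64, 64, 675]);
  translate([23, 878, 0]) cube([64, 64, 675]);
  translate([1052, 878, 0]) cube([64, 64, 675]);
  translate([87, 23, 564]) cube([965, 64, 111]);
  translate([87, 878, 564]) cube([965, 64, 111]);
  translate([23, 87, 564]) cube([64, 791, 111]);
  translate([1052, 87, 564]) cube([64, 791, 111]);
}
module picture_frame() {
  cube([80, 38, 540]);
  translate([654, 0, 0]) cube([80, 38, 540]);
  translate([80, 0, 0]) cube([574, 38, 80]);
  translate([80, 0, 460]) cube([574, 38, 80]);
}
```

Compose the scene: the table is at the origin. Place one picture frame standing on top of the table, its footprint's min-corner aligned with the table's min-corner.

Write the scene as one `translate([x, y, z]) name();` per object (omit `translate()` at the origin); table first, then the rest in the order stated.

table();
translate([0, 0, 707]) picture_frame();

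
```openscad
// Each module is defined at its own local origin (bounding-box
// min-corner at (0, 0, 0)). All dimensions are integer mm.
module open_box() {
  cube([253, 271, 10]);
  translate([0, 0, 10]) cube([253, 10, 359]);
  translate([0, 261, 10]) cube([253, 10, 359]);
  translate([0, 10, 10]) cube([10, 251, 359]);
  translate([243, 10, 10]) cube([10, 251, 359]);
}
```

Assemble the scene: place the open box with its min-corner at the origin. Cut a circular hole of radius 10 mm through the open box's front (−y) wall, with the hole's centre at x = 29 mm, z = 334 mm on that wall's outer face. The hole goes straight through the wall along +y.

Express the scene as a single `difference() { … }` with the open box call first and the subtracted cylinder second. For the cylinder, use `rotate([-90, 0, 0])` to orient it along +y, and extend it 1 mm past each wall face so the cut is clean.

difference() {
  open_box();
  translate([29, -1, 334]) rotate([-90, 0, 0]) cylinder(h = 12, r = 10);
}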